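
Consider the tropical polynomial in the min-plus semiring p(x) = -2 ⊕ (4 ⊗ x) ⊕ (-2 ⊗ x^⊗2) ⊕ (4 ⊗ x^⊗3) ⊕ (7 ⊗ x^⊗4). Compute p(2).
p(2) = -2

A tropical monomial a ⊗ x^⊗i evaluates to a + i · x. Evaluating each term at x = 2:
  Term 0 contributes -2 + 0 · 2 = -2
  Term 1 contributes 4 + 1 · 2 = 6
  Term 2 contributes -2 + 2 · 2 = 2
  Term 3 contributes 4 + 3 · 2 = 10
  Term 4 contributes 7 + 4 · 2 = 15
p(2) = ⊕ of these = min[-2, 6, 2, 10, 15] = -2.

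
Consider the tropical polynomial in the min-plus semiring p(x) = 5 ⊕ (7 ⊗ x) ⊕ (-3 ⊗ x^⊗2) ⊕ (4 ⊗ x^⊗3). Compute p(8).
p(8) = 5

A tropical monomial a ⊗ x^⊗i evaluates to a + i · x. Evaluating each term at x = 8:
  Term 0 contributes 5 + 0 · 8 = 5
  Term 1 contributes 7 + 1 · 8 = 15
  Term 2 contributes -3 + 2 · 8 = 13
  Term 3 contributes 4 + 3 · 8 = 28
p(8) = ⊕ of these = min[5, 15, 13, 28] = 5.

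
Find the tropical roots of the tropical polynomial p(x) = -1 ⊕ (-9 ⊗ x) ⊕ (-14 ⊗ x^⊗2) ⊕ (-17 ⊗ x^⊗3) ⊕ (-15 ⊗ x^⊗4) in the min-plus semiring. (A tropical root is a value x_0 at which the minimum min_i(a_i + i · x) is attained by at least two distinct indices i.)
Roots: {-2, 3, 5, 8}

Each tropical root is a break point of the lower envelope of the lines y = a_i + i · x (there are 5 lines, with slopes 0, 1, ..., 4). Only the lines that attain the minimum somewhere contribute to roots; other lines are dominated. Here the surviving (envelope) indices are i = 4, i = 3, i = 2, i = 1, i = 0.
Intersections between consecutive envelope lines give the roots: for adjacent envelope indices i < j the intersection is x = (a_i − a_j) / (j − i). Reading off the sorted break points: {-2, 3, 5, 8}.
Verification: at each break x_0, at least two indices attain the minimum of min_i(a_i + i · x_0).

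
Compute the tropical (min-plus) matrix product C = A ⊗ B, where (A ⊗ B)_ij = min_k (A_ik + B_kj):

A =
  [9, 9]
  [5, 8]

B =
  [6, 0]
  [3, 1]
A ⊗ B =
  [12, 9]
  [11, 5]

Apply the min-plus product entry-by-entry:
  C[0][0] = min over k of (A[0][0] + B[0][0] = 9 + 6 = 15, A[0][1] + B[1][0] = 9 + 3 = 12) = 12 (attained at k = 1)
  C[0][1] = min over k of (A[0][0] + B[0][1] = 9 + 0 = 9, A[0][1] + B[1][1] = 9 + 1 = 10) = 9 (attained at k = 0)
  C[1][0] = min over k of (A[1][0] + B[0][0] = 5 + 6 = 11, A[1][1] + B[1][0] = 8 + 3 = 11) = 11 (attained at k = 0)
  C[1][1] = min over k of (A[1][0] + B[0][1] = 5 + 0 = 5, A[1][1] + B[1][1] = 8 + 1 = 9) = 5 (attained at k = 0)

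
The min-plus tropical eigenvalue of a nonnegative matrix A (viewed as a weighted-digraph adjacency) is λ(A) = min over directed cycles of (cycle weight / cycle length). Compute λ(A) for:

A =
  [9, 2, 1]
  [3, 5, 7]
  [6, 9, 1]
λ(A) = 1

Enumerate directed cycles and compute their means (weight / length). Sample:
  cycle 0 → 0: weight = 9, length = 1, mean = 9/1 ≈ 9.000
  cycle 1 → 1: weight = 5, length = 1, mean = 5/1 ≈ 5.000
  cycle 2 → 2: weight = 1, length = 1, mean = 1/1 ≈ 1.000
  cycle 0 → 1 → 0: weight = 5, length = 2, mean = 5/2 ≈ 2.500
  cycle 0 → 2 → 0: weight = 7, length = 2, mean = 7/2 ≈ 3.500
  cycle 1 → 0 → 1: weight = 5, length = 2, mean = 5/2 ≈ 2.500
Minimum mean = 1.000, attained e.g. along the cycle 2 → 2 with weight 1 and length 1. So λ(A) = 1/1 = 1.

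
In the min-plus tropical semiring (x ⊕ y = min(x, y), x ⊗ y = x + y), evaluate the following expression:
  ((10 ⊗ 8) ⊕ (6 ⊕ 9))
((10 ⊗ 8) ⊕ (6 ⊕ 9)) = 6

Expand innermost to outermost. Recall ⊕ takes the minimum of its arguments and ⊗ takes their sum. Working out the expression ((10 ⊗ 8) ⊕ (6 ⊕ 9)) gives 6.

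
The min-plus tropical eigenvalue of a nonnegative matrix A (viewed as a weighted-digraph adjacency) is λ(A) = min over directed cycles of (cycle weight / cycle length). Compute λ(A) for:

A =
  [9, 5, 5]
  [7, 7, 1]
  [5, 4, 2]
λ(A) = 2

Enumerate directed cycles and compute their means (weight / length). Sample:
  cycle 0 → 0: weight = 9, length = 1, mean = 9/1 ≈ 9.000
  cycle 1 → 1: weight = 7, length = 1, mean = 7/1 ≈ 7.000
  cycle 2 → 2: weight = 2, length = 1, mean = 2/1 ≈ 2.000
  cycle 0 → 1 → 0: weight = 12, length = 2, mean = 12/2 ≈ 6.000
  cycle 0 → 2 → 0: weight = 10, length = 2, mean = 10/2 ≈ 5.000
  cycle 1 → 0 → 1: weight = 12, length = 2, mean = 12/2 ≈ 6.000
Minimum mean = 2.000, attained e.g. along the cycle 2 → 2 with weight 2 and length 1. So λ(A) = 2/1 = 2.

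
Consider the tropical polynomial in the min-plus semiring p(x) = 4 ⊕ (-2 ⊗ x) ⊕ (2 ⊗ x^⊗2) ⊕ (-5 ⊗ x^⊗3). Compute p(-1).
p(-1) = -8

A tropical monomial a ⊗ x^⊗i evaluates to a + i · x. Evaluating each term at x = -1:
  Term 0 contributes 4 + 0 · -1 = 4
  Term 1 contributes -2 + 1 · -1 = -3
  Term 2 contributes 2 + 2 · -1 = 0
  Term 3 contributes -5 + 3 · -1 = -8
p(-1) = ⊕ of these = min[4, -3, 0, -8] = -8.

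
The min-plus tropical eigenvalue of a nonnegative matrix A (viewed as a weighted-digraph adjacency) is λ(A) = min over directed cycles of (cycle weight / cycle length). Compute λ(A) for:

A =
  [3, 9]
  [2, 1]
λ(A) = 1

Enumerate directed cycles and compute their means (weight / length). Sample:
  cycle 0 → 0: weight = 3, length = 1, mean = 3/1 ≈ 3.000
  cycle 1 → 1: weight = 1, length = 1, mean = 1/1 ≈ 1.000
  cycle 0 → 1 → 0: weight = 11, length = 2, mean = 11/2 ≈ 5.500
  cycle 1 → 0 → 1: weight = 11, length = 2, mean = 11/2 ≈ 5.500
Minimum mean = 1.000, attained e.g. along the cycle 1 → 1 with weight 1 and length 1. So λ(A) = 1/1 = 1.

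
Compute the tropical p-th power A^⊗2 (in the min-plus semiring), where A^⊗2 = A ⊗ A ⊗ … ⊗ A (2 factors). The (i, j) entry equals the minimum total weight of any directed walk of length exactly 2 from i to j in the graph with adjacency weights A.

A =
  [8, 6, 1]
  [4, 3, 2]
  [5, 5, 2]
A^⊗2 =
  [6, 6, 3]
  [7, 6, 4]
  [7, 7, 4]

Each entry (A^⊗2)_ij equals the minimum over all length-2 walks i = v_0 → v_1 → … → v_2 = j of Σ_t A[v_t][v_{t+1}]. For example, for (i, j) = (0, 2) we minimise over 3 possible intermediate vertex sequences; the minimum is 3, attained along the walk 0 → 2 → 2.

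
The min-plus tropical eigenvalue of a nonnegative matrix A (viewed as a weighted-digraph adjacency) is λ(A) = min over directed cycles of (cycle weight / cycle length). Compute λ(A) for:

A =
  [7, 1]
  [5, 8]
λ(A) = 3

Enumerate directed cycles and compute their means (weight / length). Sample:
  cycle 0 → 0: weight = 7, length = 1, mean = 7/1 ≈ 7.000
  cycle 1 → 1: weight = 8, length = 1, mean = 8/1 ≈ 8.000
  cycle 0 → 1 → 0: weight = 6, length = 2, mean = 6/2 ≈ 3.000
  cycle 1 → 0 → 1: weight = 6, length = 2, mean = 6/2 ≈ 3.000
Minimum mean = 3.000, attained e.g. along the cycle 0 → 1 → 0 with weight 6 and length 2. So λ(A) = 6/2 = 3.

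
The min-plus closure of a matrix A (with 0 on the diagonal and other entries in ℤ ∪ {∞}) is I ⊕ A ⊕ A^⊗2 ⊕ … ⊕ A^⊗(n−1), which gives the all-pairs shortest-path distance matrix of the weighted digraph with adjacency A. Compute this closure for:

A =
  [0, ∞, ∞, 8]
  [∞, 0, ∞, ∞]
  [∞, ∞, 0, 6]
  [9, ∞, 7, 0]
Closure =
  [0, ∞, 15, 8]
  [∞, 0, ∞, ∞]
  [15, ∞, 0, 6]
  [9, ∞, 7, 0]

This is the Floyd-Warshall all-pairs shortest-path computation. For each intermediate vertex k = 0, 1, …, 3, update dist[i][j] ← min(dist[i][j], dist[i][k] + dist[k][j]). The final matrix gives, for each (i, j), the minimum total weight of any directed path from i to j (possibly empty when i = j).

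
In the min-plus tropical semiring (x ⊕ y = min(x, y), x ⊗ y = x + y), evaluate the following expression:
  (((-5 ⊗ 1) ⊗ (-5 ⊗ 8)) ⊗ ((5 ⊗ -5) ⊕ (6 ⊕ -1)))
(((-5 ⊗ 1) ⊗ (-5 ⊗ 8)) ⊗ ((5 ⊗ -5) ⊕ (6 ⊕ -1))) = -2

Expand innermost to outermost. Recall ⊕ takes the minimum of its arguments and ⊗ takes their sum. Working out the expression (((-5 ⊗ 1) ⊗ (-5 ⊗ 8)) ⊗ ((5 ⊗ -5) ⊕ (6 ⊕ -1))) gives -2.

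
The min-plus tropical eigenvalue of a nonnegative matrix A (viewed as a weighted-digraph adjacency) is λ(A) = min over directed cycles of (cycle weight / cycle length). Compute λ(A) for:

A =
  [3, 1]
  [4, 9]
λ(A) = 5/2

Enumerate directed cycles and compute their means (weight / length). Sample:
  cycle 0 → 0: weight = 3, length = 1, mean = 3/1 ≈ 3.000
  cycle 1 → 1: weight = 9, length = 1, mean = 9/1 ≈ 9.000
  cycle 0 → 1 → 0: weight = 5, length = 2, mean = 5/2 ≈ 2.500
  cycle 1 → 0 → 1: weight = 5, length = 2, mean = 5/2 ≈ 2.500
Minimum mean = 2.500, attained e.g. along the cycle 0 → 1 → 0 with weight 5 and length 2. So λ(A) = 5/2 = 5/2.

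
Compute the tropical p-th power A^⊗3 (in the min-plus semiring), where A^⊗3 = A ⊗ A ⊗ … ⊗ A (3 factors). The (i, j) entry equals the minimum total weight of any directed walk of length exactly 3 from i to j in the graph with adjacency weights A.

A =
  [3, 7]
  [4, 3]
A^⊗3 =
  [9, 13]
  [10, 9]

Each entry (A^⊗3)_ij equals the minimum over all length-3 walks i = v_0 → v_1 → … → v_3 = j of Σ_t A[v_t][v_{t+1}]. For example, for (i, j) = (0, 1) we minimise over 4 possible intermediate vertex sequences; the minimum is 13, attained along the walk 0 → 0 → 0 → 1.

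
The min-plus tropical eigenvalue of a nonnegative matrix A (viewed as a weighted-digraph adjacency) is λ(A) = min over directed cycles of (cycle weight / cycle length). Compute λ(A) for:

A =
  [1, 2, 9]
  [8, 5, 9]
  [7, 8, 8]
λ(A) = 1

Enumerate directed cycles and compute their means (weight / length). Sample:
  cycle 0 → 0: weight = 1, length = 1, mean = 1/1 ≈ 1.000
  cycle 1 → 1: weight = 5, length = 1, mean = 5/1 ≈ 5.000
  cycle 2 → 2: weight = 8, length = 1, mean = 8/1 ≈ 8.000
  cycle 0 → 1 → 0: weight = 10, length = 2, mean = 10/2 ≈ 5.000
  cycle 0 → 2 → 0: weight = 16, length = 2, mean = 16/2 ≈ 8.000
  cycle 1 → 0 → 1: weight = 10, length = 2, mean = 10/2 ≈ 5.000
Minimum mean = 1.000, attained e.g. along the cycle 0 → 0 with weight 1 and length 1. So λ(A) = 1/1 = 1.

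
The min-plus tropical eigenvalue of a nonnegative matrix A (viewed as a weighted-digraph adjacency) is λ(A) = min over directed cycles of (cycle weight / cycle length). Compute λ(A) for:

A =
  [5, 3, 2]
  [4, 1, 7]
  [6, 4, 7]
λ(A) = 1

Enumerate directed cycles and compute their means (weight / length). Sample:
  cycle 0 → 0: weight = 5, length = 1, mean = 5/1 ≈ 5.000
  cycle 1 → 1: weight = 1, length = 1, mean = 1/1 ≈ 1.000
  cycle 2 → 2: weight = 7, length = 1, mean = 7/1 ≈ 7.000
  cycle 0 → 1 → 0: weight = 7, length = 2, mean = 7/2 ≈ 3.500
  cycle 0 → 2 → 0: weight = 8, length = 2, mean = 8/2 ≈ 4.000
  cycle 1 → 0 → 1: weight = 7, length = 2, mean = 7/2 ≈ 3.500
Minimum mean = 1.000, attained e.g. along the cycle 1 → 1 with weight 1 and length 1. So λ(A) = 1/1 = 1.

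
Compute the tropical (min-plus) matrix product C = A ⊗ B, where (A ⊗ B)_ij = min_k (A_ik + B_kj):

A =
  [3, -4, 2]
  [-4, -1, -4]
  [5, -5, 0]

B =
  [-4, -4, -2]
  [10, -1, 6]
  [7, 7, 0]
A ⊗ B =
  [-1, -5, 1]
  [-8, -8, -6]
  [1, -6, 0]

Apply the min-plus product entry-by-entry:
  C[0][0] = min over k of (A[0][0] + B[0][0] = 3 + -4 = -1, A[0][1] + B[1][0] = -4 + 10 = 6, A[0][2] + B[2][0] = 2 + 7 = 9) = -1 (attained at k = 0)
  C[0][1] = min over k of (A[0][0] + B[0][1] = 3 + -4 = -1, A[0][1] + B[1][1] = -4 + -1 = -5, A[0][2] + B[2][1] = 2 + 7 = 9) = -5 (attained at k = 1)
  C[0][2] = min over k of (A[0][0] + B[0][2] = 3 + -2 = 1, A[0][1] + B[1][2] = -4 + 6 = 2, A[0][2] + B[2][2] = 2 + 0 = 2) = 1 (attained at k = 0)
  C[1][0] = min over k of (A[1][0] + B[0][0] = -4 + -4 = -8, A[1][1] + B[1][0] = -1 + 10 = 9, A[1][2] + B[2][0] = -4 + 7 = 3) = -8 (attained at k = 0)
  C[1][1] = min over k of (A[1][0] + B[0][1] = -4 + -4 = -8, A[1][1] + B[1][1] = -1 + -1 = -2, A[1][2] + B[2][1] = -4 + 7 = 3) = -8 (attained at k = 0)
  C[1][2] = min over k of (A[1][0] + B[0][2] = -4 + -2 = -6, A[1][1] + B[1][2] = -1 + 6 = 5, A[1][2] + B[2][2] = -4 + 0 = -4) = -6 (attained at k = 0)
  C[2][0] = min over k of (A[2][0] + B[0][0] = 5 + -4 = 1, A[2][1] + B[1][0] = -5 + 10 = 5, A[2][2] + B[2][0] = 0 + 7 = 7) = 1 (attained at k = 0)
  C[2][1] = min over k of (A[2][0] + B[0][1] = 5 + -4 = 1, A[2][1] + B[1][1] = -5 + -1 = -6, A[2][2] + B[2][1] = 0 + 7 = 7) = -6 (attained at k = 1)
  C[2][2] = min over k of (A[2][0] + B[0][2] = 5 + -2 = 3, A[2][1] + B[1][2] = -5 + 6 = 1, A[2][2] + B[2][2] = 0 + 0 = 0) = 0 (attained at k = 2)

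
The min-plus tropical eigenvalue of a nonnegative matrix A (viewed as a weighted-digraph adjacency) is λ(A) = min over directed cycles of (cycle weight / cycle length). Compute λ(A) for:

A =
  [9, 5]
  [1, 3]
λ(A) = 3

Enumerate directed cycles and compute their means (weight / length). Sample:
  cycle 0 → 0: weight = 9, length = 1, mean = 9/1 ≈ 9.000
  cycle 1 → 1: weight = 3, length = 1, mean = 3/1 ≈ 3.000
  cycle 0 → 1 → 0: weight = 6, length = 2, mean = 6/2 ≈ 3.000
  cycle 1 → 0 → 1: weight = 6, length = 2, mean = 6/2 ≈ 3.000
Minimum mean = 3.000, attained e.g. along the cycle 1 → 1 with weight 3 and length 1. So λ(A) = 3/1 = 3.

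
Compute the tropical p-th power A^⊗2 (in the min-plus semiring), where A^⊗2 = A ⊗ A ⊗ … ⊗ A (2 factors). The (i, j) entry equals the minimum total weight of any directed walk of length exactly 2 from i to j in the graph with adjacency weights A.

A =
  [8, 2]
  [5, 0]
A^⊗2 =
  [7, 2]
  [5, 0]

Each entry (A^⊗2)_ij equals the minimum over all length-2 walks i = v_0 → v_1 → … → v_2 = j of Σ_t A[v_t][v_{t+1}]. For example, for (i, j) = (0, 1) we minimise over 2 possible intermediate vertex sequences; the minimum is 2, attained along the walk 0 → 1 → 1.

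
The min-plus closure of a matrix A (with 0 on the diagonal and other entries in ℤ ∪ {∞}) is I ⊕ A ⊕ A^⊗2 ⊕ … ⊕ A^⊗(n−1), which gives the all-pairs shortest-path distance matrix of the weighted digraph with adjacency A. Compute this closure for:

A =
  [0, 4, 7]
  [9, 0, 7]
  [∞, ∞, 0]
Closure =
  [0, 4, 7]
  [9, 0, 7]
  [∞, ∞, 0]

This is the Floyd-Warshall all-pairs shortest-path computation. For each intermediate vertex k = 0, 1, …, 2, update dist[i][j] ← min(dist[i][j], dist[i][k] + dist[k][j]). The final matrix gives, for each (i, j), the minimum total weight of any directed path from i to j (possibly empty when i = j).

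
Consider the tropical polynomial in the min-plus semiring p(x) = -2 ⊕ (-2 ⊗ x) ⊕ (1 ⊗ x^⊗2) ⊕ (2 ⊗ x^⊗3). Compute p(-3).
p(-3) = -7

A tropical monomial a ⊗ x^⊗i evaluates to a + i · x. Evaluating each term at x = -3:
  Term 0 contributes -2 + 0 · -3 = -2
  Term 1 contributes -2 + 1 · -3 = -5
  Term 2 contributes 1 + 2 · -3 = -5
  Term 3 contributes 2 + 3 · -3 = -7
p(-3) = ⊕ of these = min[-2, -5, -5, -7] = -7.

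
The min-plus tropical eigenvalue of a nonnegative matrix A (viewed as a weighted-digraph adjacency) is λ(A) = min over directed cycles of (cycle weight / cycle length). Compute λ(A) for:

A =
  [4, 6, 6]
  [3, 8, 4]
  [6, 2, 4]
λ(A) = 3

Enumerate directed cycles and compute their means (weight / length). Sample:
  cycle 0 → 0: weight = 4, length = 1, mean = 4/1 ≈ 4.000
  cycle 1 → 1: weight = 8, length = 1, mean = 8/1 ≈ 8.000
  cycle 2 → 2: weight = 4, length = 1, mean = 4/1 ≈ 4.000
  cycle 0 → 1 → 0: weight = 9, length = 2, mean = 9/2 ≈ 4.500
  cycle 0 → 2 → 0: weight = 12, length = 2, mean = 12/2 ≈ 6.000
  cycle 1 → 0 → 1: weight = 9, length = 2, mean = 9/2 ≈ 4.500
Minimum mean = 3.000, attained e.g. along the cycle 1 → 2 → 1 with weight 6 and length 2. So λ(A) = 6/2 = 3.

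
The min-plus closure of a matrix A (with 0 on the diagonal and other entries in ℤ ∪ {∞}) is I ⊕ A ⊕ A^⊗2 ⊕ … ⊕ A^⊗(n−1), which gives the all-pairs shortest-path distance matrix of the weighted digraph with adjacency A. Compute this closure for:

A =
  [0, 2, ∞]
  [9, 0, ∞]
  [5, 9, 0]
Closure =
  [0, 2, ∞]
  [9, 0, ∞]
  [5, 7, 0]

This is the Floyd-Warshall all-pairs shortest-path computation. For each intermediate vertex k = 0, 1, …, 2, update dist[i][j] ← min(dist[i][j], dist[i][k] + dist[k][j]). The final matrix gives, for each (i, j), the minimum total weight of any directed path from i to j (possibly empty when i = j).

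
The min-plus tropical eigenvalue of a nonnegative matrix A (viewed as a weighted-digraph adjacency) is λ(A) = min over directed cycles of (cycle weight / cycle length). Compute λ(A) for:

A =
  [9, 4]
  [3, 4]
λ(A) = 7/2

Enumerate directed cycles and compute their means (weight / length). Sample:
  cycle 0 → 0: weight = 9, length = 1, mean = 9/1 ≈ 9.000
  cycle 1 → 1: weight = 4, length = 1, mean = 4/1 ≈ 4.000
  cycle 0 → 1 → 0: weight = 7, length = 2, mean = 7/2 ≈ 3.500
  cycle 1 → 0 → 1: weight = 7, length = 2, mean = 7/2 ≈ 3.500
Minimum mean = 3.500, attained e.g. along the cycle 0 → 1 → 0 with weight 7 and length 2. So λ(A) = 7/2 = 7/2.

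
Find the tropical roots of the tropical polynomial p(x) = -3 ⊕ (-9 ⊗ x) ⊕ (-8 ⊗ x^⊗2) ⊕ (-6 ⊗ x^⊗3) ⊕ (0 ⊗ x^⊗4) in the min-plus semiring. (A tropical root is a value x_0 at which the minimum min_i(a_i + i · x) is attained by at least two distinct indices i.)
Roots: {-6, -2, -1, 6}

Each tropical root is a break point of the lower envelope of the lines y = a_i + i · x (there are 5 lines, with slopes 0, 1, ..., 4). Only the lines that attain the minimum somewhere contribute to roots; other lines are dominated. Here the surviving (envelope) indices are i = 4, i = 3, i = 2, i = 1, i = 0.
Intersections between consecutive envelope lines give the roots: for adjacent envelope indices i < j the intersection is x = (a_i − a_j) / (j − i). Reading off the sorted break points: {-6, -2, -1, 6}.
Verification: at each break x_0, at least two indices attain the minimum of min_i(a_i + i · x_0).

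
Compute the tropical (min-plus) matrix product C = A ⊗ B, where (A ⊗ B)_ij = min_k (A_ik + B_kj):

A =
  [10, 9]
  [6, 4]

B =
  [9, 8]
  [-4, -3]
A ⊗ B =
  [5, 6]
  [0, 1]

Apply the min-plus product entry-by-entry:
  C[0][0] = min over k of (A[0][0] + B[0][0] = 10 + 9 = 19, A[0][1] + B[1][0] = 9 + -4 = 5) = 5 (attained at k = 1)
  C[0][1] = min over k of (A[0][0] + B[0][1] = 10 + 8 = 18, A[0][1] + B[1][1] = 9 + -3 = 6) = 6 (attained at k = 1)
  C[1][0] = min over k of (A[1][0] + B[0][0] = 6 + 9 = 15, A[1][1] + B[1][0] = 4 + -4 = 0) = 0 (attained at k = 1)
  C[1][1] = min over k of (A[1][0] + B[0][1] = 6 + 8 = 14, A[1][1] + B[1][1] = 4 + -3 = 1) = 1 (attained at k = 1)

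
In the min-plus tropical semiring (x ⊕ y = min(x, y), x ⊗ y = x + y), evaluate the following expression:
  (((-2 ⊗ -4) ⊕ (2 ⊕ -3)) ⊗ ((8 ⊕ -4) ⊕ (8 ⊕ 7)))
(((-2 ⊗ -4) ⊕ (2 ⊕ -3)) ⊗ ((8 ⊕ -4) ⊕ (8 ⊕ 7))) = -10

Expand innermost to outermost. Recall ⊕ takes the minimum of its arguments and ⊗ takes their sum. Working out the expression (((-2 ⊗ -4) ⊕ (2 ⊕ -3)) ⊗ ((8 ⊕ -4) ⊕ (8 ⊕ 7))) gives -10.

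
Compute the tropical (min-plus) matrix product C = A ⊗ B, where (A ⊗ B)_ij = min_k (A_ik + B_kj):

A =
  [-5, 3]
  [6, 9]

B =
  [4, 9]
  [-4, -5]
A ⊗ B =
  [-1, -2]
  [5, 4]

Apply the min-plus product entry-by-entry:
  C[0][0] = min over k of (A[0][0] + B[0][0] = -5 + 4 = -1, A[0][1] + B[1][0] = 3 + -4 = -1) = -1 (attained at k = 0)
  C[0][1] = min over k of (A[0][0] + B[0][1] = -5 + 9 = 4, A[0][1] + B[1][1] = 3 + -5 = -2) = -2 (attained at k = 1)
  C[1][0] = min over k of (A[1][0] + B[0][0] = 6 + 4 = 10, A[1][1] + B[1][0] = 9 + -4 = 5) = 5 (attained at k = 1)
  C[1][1] = min over k of (A[1][0] + B[0][1] = 6 + 9 = 15, A[1][1] + B[1][1] = 9 + -5 = 4) = 4 (attained at k = 1)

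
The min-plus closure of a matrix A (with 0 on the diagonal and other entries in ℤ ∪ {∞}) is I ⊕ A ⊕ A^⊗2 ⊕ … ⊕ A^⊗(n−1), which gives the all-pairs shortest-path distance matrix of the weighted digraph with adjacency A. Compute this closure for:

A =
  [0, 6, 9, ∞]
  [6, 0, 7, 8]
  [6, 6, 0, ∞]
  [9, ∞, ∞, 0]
Closure =
  [0, 6, 9, 14]
  [6, 0, 7, 8]
  [6, 6, 0, 14]
  [9, 15, 18, 0]

This is the Floyd-Warshall all-pairs shortest-path computation. For each intermediate vertex k = 0, 1, …, 3, update dist[i][j] ← min(dist[i][j], dist[i][k] + dist[k][j]). The final matrix gives, for each (i, j), the minimum total weight of any directed path from i to j (possibly empty when i = j).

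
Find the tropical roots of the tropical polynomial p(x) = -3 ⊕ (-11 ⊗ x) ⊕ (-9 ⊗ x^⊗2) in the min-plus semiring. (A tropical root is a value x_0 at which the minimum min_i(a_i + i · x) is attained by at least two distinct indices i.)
Roots: {-2, 8}

Each tropical root is a break point of the lower envelope of the lines y = a_i + i · x (there are 3 lines, with slopes 0, 1, ..., 2). Only the lines that attain the minimum somewhere contribute to roots; other lines are dominated. Here the surviving (envelope) indices are i = 2, i = 1, i = 0.
Intersections between consecutive envelope lines give the roots: for adjacent envelope indices i < j the intersection is x = (a_i − a_j) / (j − i). Reading off the sorted break points: {-2, 8}.
Verification: at each break x_0, at least two indices attain the minimum of min_i(a_i + i · x_0).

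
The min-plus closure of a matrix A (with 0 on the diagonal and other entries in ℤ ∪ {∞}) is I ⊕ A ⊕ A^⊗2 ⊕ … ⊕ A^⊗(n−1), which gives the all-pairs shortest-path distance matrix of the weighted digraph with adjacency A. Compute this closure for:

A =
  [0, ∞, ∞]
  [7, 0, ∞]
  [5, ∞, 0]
Closure =
  [0, ∞, ∞]
  [7, 0, ∞]
  [5, ∞, 0]

This is the Floyd-Warshall all-pairs shortest-path computation. For each intermediate vertex k = 0, 1, …, 2, update dist[i][j] ← min(dist[i][j], dist[i][k] + dist[k][j]). The final matrix gives, for each (i, j), the minimum total weight of any directed path from i to j (possibly empty when i = j).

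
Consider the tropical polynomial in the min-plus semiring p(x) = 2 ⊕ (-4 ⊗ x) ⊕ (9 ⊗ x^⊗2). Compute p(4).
p(4) = 0

A tropical monomial a ⊗ x^⊗i evaluates to a + i · x. Evaluating each term at x = 4:
  Term 0 contributes 2 + 0 · 4 = 2
  Term 1 contributes -4 + 1 · 4 = 0
  Term 2 contributes 9 + 2 · 4 = 17
p(4) = ⊕ of these = min[2, 0, 17] = 0.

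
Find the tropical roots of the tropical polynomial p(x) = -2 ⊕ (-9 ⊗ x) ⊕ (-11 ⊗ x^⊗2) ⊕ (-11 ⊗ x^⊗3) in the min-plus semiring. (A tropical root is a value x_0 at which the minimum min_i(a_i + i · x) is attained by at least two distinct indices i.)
Roots: {0, 2, 7}

Each tropical root is a break point of the lower envelope of the lines y = a_i + i · x (there are 4 lines, with slopes 0, 1, ..., 3). Only the lines that attain the minimum somewhere contribute to roots; other lines are dominated. Here the surviving (envelope) indices are i = 3, i = 2, i = 1, i = 0.
Intersections between consecutive envelope lines give the roots: for adjacent envelope indices i < j the intersection is x = (a_i − a_j) / (j − i). Reading off the sorted break points: {0, 2, 7}.
Verification: at each break x_0, at least two indices attain the minimum of min_i(a_i + i · x_0).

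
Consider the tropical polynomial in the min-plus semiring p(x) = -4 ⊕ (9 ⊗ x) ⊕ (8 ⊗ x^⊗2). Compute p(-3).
p(-3) = -4

A tropical monomial a ⊗ x^⊗i evaluates to a + i · x. Evaluating each term at x = -3:
  Term 0 contributes -4 + 0 · -3 = -4
  Term 1 contributes 9 + 1 · -3 = 6
  Term 2 contributes 8 + 2 · -3 = 2
p(-3) = ⊕ of these = min[-4, 6, 2] = -4.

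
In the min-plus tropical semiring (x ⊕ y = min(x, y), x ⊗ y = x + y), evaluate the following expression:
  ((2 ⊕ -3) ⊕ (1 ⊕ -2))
((2 ⊕ -3) ⊕ (1 ⊕ -2)) = -3

Expand innermost to outermost. Recall ⊕ takes the minimum of its arguments and ⊗ takes their sum. Working out the expression ((2 ⊕ -3) ⊕ (1 ⊕ -2)) gives -3.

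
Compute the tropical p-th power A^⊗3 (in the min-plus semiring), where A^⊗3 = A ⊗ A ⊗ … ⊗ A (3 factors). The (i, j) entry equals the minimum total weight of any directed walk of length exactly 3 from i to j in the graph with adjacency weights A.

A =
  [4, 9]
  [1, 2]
A^⊗3 =
  [12, 13]
  [5, 6]

Each entry (A^⊗3)_ij equals the minimum over all length-3 walks i = v_0 → v_1 → … → v_3 = j of Σ_t A[v_t][v_{t+1}]. For example, for (i, j) = (0, 1) we minimise over 4 possible intermediate vertex sequences; the minimum is 13, attained along the walk 0 → 1 → 1 → 1.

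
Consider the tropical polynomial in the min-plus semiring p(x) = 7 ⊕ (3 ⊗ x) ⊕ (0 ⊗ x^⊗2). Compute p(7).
p(7) = 7

A tropical monomial a ⊗ x^⊗i evaluates to a + i · x. Evaluating each term at x = 7:
  Term 0 contributes 7 + 0 · 7 = 7
  Term 1 contributes 3 + 1 · 7 = 10
  Term 2 contributes 0 + 2 · 7 = 14
p(7) = ⊕ of these = min[7, 10, 14] = 7.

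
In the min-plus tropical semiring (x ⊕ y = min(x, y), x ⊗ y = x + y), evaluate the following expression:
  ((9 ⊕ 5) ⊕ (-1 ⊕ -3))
((9 ⊕ 5) ⊕ (-1 ⊕ -3)) = -3

Expand innermost to outermost. Recall ⊕ takes the minimum of its arguments and ⊗ takes their sum. Working out the expression ((9 ⊕ 5) ⊕ (-1 ⊕ -3)) gives -3.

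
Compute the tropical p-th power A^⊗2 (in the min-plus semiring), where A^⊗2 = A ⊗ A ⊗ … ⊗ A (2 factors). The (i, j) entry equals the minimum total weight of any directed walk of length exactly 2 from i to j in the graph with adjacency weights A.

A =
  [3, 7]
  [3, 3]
A^⊗2 =
  [6, 10]
  [6, 6]

Each entry (A^⊗2)_ij equals the minimum over all length-2 walks i = v_0 → v_1 → … → v_2 = j of Σ_t A[v_t][v_{t+1}]. For example, for (i, j) = (0, 1) we minimise over 2 possible intermediate vertex sequences; the minimum is 10, attained along the walk 0 → 0 → 1.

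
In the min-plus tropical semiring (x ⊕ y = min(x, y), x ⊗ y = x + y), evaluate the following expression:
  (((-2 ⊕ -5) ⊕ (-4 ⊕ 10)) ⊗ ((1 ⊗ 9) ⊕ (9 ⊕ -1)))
(((-2 ⊕ -5) ⊕ (-4 ⊕ 10)) ⊗ ((1 ⊗ 9) ⊕ (9 ⊕ -1))) = -6

Expand innermost to outermost. Recall ⊕ takes the minimum of its arguments and ⊗ takes their sum. Working out the expression (((-2 ⊕ -5) ⊕ (-4 ⊕ 10)) ⊗ ((1 ⊗ 9) ⊕ (9 ⊕ -1))) gives -6.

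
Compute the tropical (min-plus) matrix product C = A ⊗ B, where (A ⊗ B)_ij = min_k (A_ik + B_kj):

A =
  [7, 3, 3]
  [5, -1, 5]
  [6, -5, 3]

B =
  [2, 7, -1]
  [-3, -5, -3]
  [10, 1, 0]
A ⊗ B =
  [0, -2, 0]
  [-4, -6, -4]
  [-8, -10, -8]

Apply the min-plus product entry-by-entry:
  C[0][0] = min over k of (A[0][0] + B[0][0] = 7 + 2 = 9, A[0][1] + B[1][0] = 3 + -3 = 0, A[0][2] + B[2][0] = 3 + 10 = 13) = 0 (attained at k = 1)
  C[0][1] = min over k of (A[0][0] + B[0][1] = 7 + 7 = 14, A[0][1] + B[1][1] = 3 + -5 = -2, A[0][2] + B[2][1] = 3 + 1 = 4) = -2 (attained at k = 1)
  C[0][2] = min over k of (A[0][0] + B[0][2] = 7 + -1 = 6, A[0][1] + B[1][2] = 3 + -3 = 0, A[0][2] + B[2][2] = 3 + 0 = 3) = 0 (attained at k = 1)
  C[1][0] = min over k of (A[1][0] + B[0][0] = 5 + 2 = 7, A[1][1] + B[1][0] = -1 + -3 = -4, A[1][2] + B[2][0] = 5 + 10 = 15) = -4 (attained at k = 1)
  C[1][1] = min over k of (A[1][0] + B[0][1] = 5 + 7 = 12, A[1][1] + B[1][1] = -1 + -5 = -6, A[1][2] + B[2][1] = 5 + 1 = 6) = -6 (attained at k = 1)
  C[1][2] = min over k of (A[1][0] + B[0][2] = 5 + -1 = 4, A[1][1] + B[1][2] = -1 + -3 = -4, A[1][2] + B[2][2] = 5 + 0 = 5) = -4 (attained at k = 1)
  C[2][0] = min over k of (A[2][0] + B[0][0] = 6 + 2 = 8, A[2][1] + B[1][0] = -5 + -3 = -8, A[2][2] + B[2][0] = 3 + 10 = 13) = -8 (attained at k = 1)
  C[2][1] = min over k of (A[2][0] + B[0][1] = 6 + 7 = 13, A[2][1] + B[1][1] = -5 + -5 = -10, A[2][2] + B[2][1] = 3 + 1 = 4) = -10 (attained at k = 1)
  C[2][2] = min over k of (A[2][0] + B[0][2] = 6 + -1 = 5, A[2][1] + B[1][2] = -5 + -3 = -8, A[2][2] + B[2][2] = 3 + 0 = 3) = -8 (attained at k = 1)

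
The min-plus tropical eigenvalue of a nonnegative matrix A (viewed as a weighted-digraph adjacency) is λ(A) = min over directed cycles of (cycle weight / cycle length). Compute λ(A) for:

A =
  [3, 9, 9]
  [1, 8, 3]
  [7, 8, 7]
λ(A) = 3

Enumerate directed cycles and compute their means (weight / length). Sample:
  cycle 0 → 0: weight = 3, length = 1, mean = 3/1 ≈ 3.000
  cycle 1 → 1: weight = 8, length = 1, mean = 8/1 ≈ 8.000
  cycle 2 → 2: weight = 7, length = 1, mean = 7/1 ≈ 7.000
  cycle 0 → 1 → 0: weight = 10, length = 2, mean = 10/2 ≈ 5.000
  cycle 0 → 2 → 0: weight = 16, length = 2, mean = 16/2 ≈ 8.000
  cycle 1 → 0 → 1: weight = 10, length = 2, mean = 10/2 ≈ 5.000
Minimum mean = 3.000, attained e.g. along the cycle 0 → 0 with weight 3 and length 1. So λ(A) = 3/1 = 3.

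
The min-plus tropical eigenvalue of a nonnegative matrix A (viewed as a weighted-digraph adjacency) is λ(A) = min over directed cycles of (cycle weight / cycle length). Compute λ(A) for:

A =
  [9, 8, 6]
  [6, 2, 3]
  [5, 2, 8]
λ(A) = 2

Enumerate directed cycles and compute their means (weight / length). Sample:
  cycle 0 → 0: weight = 9, length = 1, mean = 9/1 ≈ 9.000
  cycle 1 → 1: weight = 2, length = 1, mean = 2/1 ≈ 2.000
  cycle 2 → 2: weight = 8, length = 1, mean = 8/1 ≈ 8.000
  cycle 0 → 1 → 0: weight = 14, length = 2, mean = 14/2 ≈ 7.000
  cycle 0 → 2 → 0: weight = 11, length = 2, mean = 11/2 ≈ 5.500
  cycle 1 → 0 → 1: weight = 14, length = 2, mean = 14/2 ≈ 7.000
Minimum mean = 2.000, attained e.g. along the cycle 1 → 1 with weight 2 and length 1. So λ(A) = 2/1 = 2.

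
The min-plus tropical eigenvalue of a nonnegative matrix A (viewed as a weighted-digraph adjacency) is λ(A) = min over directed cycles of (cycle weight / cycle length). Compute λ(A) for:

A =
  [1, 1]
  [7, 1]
λ(A) = 1

Enumerate directed cycles and compute their means (weight / length). Sample:
  cycle 0 → 0: weight = 1, length = 1, mean = 1/1 ≈ 1.000
  cycle 1 → 1: weight = 1, length = 1, mean = 1/1 ≈ 1.000
  cycle 0 → 1 → 0: weight = 8, length = 2, mean = 8/2 ≈ 4.000
  cycle 1 → 0 → 1: weight = 8, length = 2, mean = 8/2 ≈ 4.000
Minimum mean = 1.000, attained e.g. along the cycle 0 → 0 with weight 1 and length 1. So λ(A) = 1/1 = 1.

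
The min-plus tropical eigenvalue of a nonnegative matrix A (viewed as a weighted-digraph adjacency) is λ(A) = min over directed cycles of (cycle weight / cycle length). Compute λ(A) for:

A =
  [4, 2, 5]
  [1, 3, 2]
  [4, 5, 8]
λ(A) = 3/2

Enumerate directed cycles and compute their means (weight / length). Sample:
  cycle 0 → 0: weight = 4, length = 1, mean = 4/1 ≈ 4.000
  cycle 1 → 1: weight = 3, length = 1, mean = 3/1 ≈ 3.000
  cycle 2 → 2: weight = 8, length = 1, mean = 8/1 ≈ 8.000
  cycle 0 → 1 → 0: weight = 3, length = 2, mean = 3/2 ≈ 1.500
  cycle 0 → 2 → 0: weight = 9, length = 2, mean = 9/2 ≈ 4.500
  cycle 1 → 0 → 1: weight = 3, length = 2, mean = 3/2 ≈ 1.500
Minimum mean = 1.500, attained e.g. along the cycle 0 → 1 → 0 with weight 3 and length 2. So λ(A) = 3/2 = 3/2.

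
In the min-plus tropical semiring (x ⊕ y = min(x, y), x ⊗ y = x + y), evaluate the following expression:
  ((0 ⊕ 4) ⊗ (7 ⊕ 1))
((0 ⊕ 4) ⊗ (7 ⊕ 1)) = 1

Expand innermost to outermost. Recall ⊕ takes the minimum of its arguments and ⊗ takes their sum. Working out the expression ((0 ⊕ 4) ⊗ (7 ⊕ 1)) gives 1.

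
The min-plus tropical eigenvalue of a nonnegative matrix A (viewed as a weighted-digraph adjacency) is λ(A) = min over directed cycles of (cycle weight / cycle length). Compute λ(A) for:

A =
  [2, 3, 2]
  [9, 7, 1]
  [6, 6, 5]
λ(A) = 2

Enumerate directed cycles and compute their means (weight / length). Sample:
  cycle 0 → 0: weight = 2, length = 1, mean = 2/1 ≈ 2.000
  cycle 1 → 1: weight = 7, length = 1, mean = 7/1 ≈ 7.000
  cycle 2 → 2: weight = 5, length = 1, mean = 5/1 ≈ 5.000
  cycle 0 → 1 → 0: weight = 12, length = 2, mean = 12/2 ≈ 6.000
  cycle 0 → 2 → 0: weight = 8, length = 2, mean = 8/2 ≈ 4.000
  cycle 1 → 0 → 1: weight = 12, length = 2, mean = 12/2 ≈ 6.000
Minimum mean = 2.000, attained e.g. along the cycle 0 → 0 with weight 2 and length 1. So λ(A) = 2/1 = 2.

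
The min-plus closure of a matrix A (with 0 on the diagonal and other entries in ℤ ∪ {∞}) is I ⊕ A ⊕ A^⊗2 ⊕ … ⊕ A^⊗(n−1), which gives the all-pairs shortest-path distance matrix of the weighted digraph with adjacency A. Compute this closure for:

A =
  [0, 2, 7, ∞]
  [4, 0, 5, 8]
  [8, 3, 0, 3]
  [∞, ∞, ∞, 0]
Closure =
  [0, 2, 7, 10]
  [4, 0, 5, 8]
  [7, 3, 0, 3]
  [∞, ∞, ∞, 0]

This is the Floyd-Warshall all-pairs shortest-path computation. For each intermediate vertex k = 0, 1, …, 3, update dist[i][j] ← min(dist[i][j], dist[i][k] + dist[k][j]). The final matrix gives, for each (i, j), the minimum total weight of any directed path from i to j (possibly empty when i = j).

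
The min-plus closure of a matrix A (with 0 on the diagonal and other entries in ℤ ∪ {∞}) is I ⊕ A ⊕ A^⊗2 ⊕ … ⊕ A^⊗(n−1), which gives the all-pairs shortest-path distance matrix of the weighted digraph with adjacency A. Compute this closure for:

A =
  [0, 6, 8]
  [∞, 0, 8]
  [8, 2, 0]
Closure =
  [0, 6, 8]
  [16, 0, 8]
  [8, 2, 0]

This is the Floyd-Warshall all-pairs shortest-path computation. For each intermediate vertex k = 0, 1, …, 2, update dist[i][j] ← min(dist[i][j], dist[i][k] + dist[k][j]). The final matrix gives, for each (i, j), the minimum total weight of any directed path from i to j (possibly empty when i = j).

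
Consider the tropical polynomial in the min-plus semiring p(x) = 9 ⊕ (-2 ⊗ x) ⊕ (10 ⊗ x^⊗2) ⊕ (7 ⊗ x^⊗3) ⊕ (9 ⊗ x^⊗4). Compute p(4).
p(4) = 2

A tropical monomial a ⊗ x^⊗i evaluates to a + i · x. Evaluating each term at x = 4:
  Term 0 contributes 9 + 0 · 4 = 9
  Term 1 contributes -2 + 1 · 4 = 2
  Term 2 contributes 10 + 2 · 4 = 18
  Term 3 contributes 7 + 3 · 4 = 19
  Term 4 contributes 9 + 4 · 4 = 25
p(4) = ⊕ of these = min[9, 2, 18, 19, 25] = 2.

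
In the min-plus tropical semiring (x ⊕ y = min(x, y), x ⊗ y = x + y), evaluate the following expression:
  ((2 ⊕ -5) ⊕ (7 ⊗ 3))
((2 ⊕ -5) ⊕ (7 ⊗ 3)) = -5

Expand innermost to outermost. Recall ⊕ takes the minimum of its arguments and ⊗ takes their sum. Working out the expression ((2 ⊕ -5) ⊕ (7 ⊗ 3)) gives -5.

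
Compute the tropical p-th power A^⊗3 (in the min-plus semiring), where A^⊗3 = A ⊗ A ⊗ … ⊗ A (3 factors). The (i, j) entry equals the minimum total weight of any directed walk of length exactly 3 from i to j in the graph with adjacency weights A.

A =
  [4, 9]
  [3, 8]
A^⊗3 =
  [12, 17]
  [11, 16]

Each entry (A^⊗3)_ij equals the minimum over all length-3 walks i = v_0 → v_1 → … → v_3 = j of Σ_t A[v_t][v_{t+1}]. For example, for (i, j) = (0, 1) we minimise over 4 possible intermediate vertex sequences; the minimum is 17, attained along the walk 0 → 0 → 0 → 1.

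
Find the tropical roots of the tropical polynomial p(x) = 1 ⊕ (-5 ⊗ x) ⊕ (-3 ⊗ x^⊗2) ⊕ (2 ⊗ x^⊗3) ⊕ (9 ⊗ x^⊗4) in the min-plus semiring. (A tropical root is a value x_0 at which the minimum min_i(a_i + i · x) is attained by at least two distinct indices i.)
Roots: {-7, -5, -2, 6}

Each tropical root is a break point of the lower envelope of the lines y = a_i + i · x (there are 5 lines, with slopes 0, 1, ..., 4). Only the lines that attain the minimum somewhere contribute to roots; other lines are dominated. Here the surviving (envelope) indices are i = 4, i = 3, i = 2, i = 1, i = 0.
Intersections between consecutive envelope lines give the roots: for adjacent envelope indices i < j the intersection is x = (a_i − a_j) / (j − i). Reading off the sorted break points: {-7, -5, -2, 6}.
Verification: at each break x_0, at least two indices attain the minimum of min_i(a_i + i · x_0).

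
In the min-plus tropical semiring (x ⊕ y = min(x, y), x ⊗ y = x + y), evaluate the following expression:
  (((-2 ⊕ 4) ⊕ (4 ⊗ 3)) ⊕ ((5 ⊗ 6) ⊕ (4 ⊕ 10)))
(((-2 ⊕ 4) ⊕ (4 ⊗ 3)) ⊕ ((5 ⊗ 6) ⊕ (4 ⊕ 10))) = -2

Expand innermost to outermost. Recall ⊕ takes the minimum of its arguments and ⊗ takes their sum. Working out the expression (((-2 ⊕ 4) ⊕ (4 ⊗ 3)) ⊕ ((5 ⊗ 6) ⊕ (4 ⊕ 10))) gives -2.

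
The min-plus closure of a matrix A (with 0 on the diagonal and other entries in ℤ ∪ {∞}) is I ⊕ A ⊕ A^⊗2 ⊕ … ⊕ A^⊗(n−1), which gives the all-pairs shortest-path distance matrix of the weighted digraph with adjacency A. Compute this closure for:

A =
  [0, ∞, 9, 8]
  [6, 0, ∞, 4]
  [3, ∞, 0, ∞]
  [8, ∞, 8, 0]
Closure =
  [0, ∞, 9, 8]
  [6, 0, 12, 4]
  [3, ∞, 0, 11]
  [8, ∞, 8, 0]

This is the Floyd-Warshall all-pairs shortest-path computation. For each intermediate vertex k = 0, 1, …, 3, update dist[i][j] ← min(dist[i][j], dist[i][k] + dist[k][j]). The final matrix gives, for each (i, j), the minimum total weight of any directed path from i to j (possibly empty when i = j).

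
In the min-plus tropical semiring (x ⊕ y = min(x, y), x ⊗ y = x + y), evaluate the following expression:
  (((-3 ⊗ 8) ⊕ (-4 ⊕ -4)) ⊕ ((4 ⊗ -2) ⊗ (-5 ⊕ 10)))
(((-3 ⊗ 8) ⊕ (-4 ⊕ -4)) ⊕ ((4 ⊗ -2) ⊗ (-5 ⊕ 10))) = -4

Expand innermost to outermost. Recall ⊕ takes the minimum of its arguments and ⊗ takes their sum. Working out the expression (((-3 ⊗ 8) ⊕ (-4 ⊕ -4)) ⊕ ((4 ⊗ -2) ⊗ (-5 ⊕ 10))) gives -4.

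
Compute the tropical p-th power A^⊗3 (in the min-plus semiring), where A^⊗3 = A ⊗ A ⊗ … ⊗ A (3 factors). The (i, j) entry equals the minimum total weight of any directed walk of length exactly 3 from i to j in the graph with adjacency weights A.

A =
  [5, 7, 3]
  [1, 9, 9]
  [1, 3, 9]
A^⊗3 =
  [7, 11, 7]
  [5, 7, 9]
  [5, 7, 7]

Each entry (A^⊗3)_ij equals the minimum over all length-3 walks i = v_0 → v_1 → … → v_3 = j of Σ_t A[v_t][v_{t+1}]. For example, for (i, j) = (0, 2) we minimise over 9 possible intermediate vertex sequences; the minimum is 7, attained along the walk 0 → 2 → 0 → 2.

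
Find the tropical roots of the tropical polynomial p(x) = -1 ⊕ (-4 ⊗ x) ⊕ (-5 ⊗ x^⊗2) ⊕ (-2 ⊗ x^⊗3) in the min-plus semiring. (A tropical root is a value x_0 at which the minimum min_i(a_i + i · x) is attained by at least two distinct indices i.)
Roots: {-3, 1, 3}

Each tropical root is a break point of the lower envelope of the lines y = a_i + i · x (there are 4 lines, with slopes 0, 1, ..., 3). Only the lines that attain the minimum somewhere contribute to roots; other lines are dominated. Here the surviving (envelope) indices are i = 3, i = 2, i = 1, i = 0.
Intersections between consecutive envelope lines give the roots: for adjacent envelope indices i < j the intersection is x = (a_i − a_j) / (j − i). Reading off the sorted break points: {-3, 1, 3}.
Verification: at each break x_0, at least two indices attain the minimum of min_i(a_i + i · x_0).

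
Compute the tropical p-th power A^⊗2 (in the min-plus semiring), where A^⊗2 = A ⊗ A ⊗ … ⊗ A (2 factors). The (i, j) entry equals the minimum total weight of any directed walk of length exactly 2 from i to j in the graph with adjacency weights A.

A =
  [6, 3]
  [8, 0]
A^⊗2 =
  [11, 3]
  [8, 0]

Each entry (A^⊗2)_ij equals the minimum over all length-2 walks i = v_0 → v_1 → … → v_2 = j of Σ_t A[v_t][v_{t+1}]. For example, for (i, j) = (0, 1) we minimise over 2 possible intermediate vertex sequences; the minimum is 3, attained along the walk 0 → 1 → 1.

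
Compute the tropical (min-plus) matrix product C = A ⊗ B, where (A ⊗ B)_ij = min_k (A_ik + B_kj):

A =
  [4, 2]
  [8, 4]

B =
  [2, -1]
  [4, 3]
A ⊗ B =
  [6, 3]
  [8, 7]

Apply the min-plus product entry-by-entry:
  C[0][0] = min over k of (A[0][0] + B[0][0] = 4 + 2 = 6, A[0][1] + B[1][0] = 2 + 4 = 6) = 6 (attained at k = 0)
  C[0][1] = min over k of (A[0][0] + B[0][1] = 4 + -1 = 3, A[0][1] + B[1][1] = 2 + 3 = 5) = 3 (attained at k = 0)
  C[1][0] = min over k of (A[1][0] + B[0][0] = 8 + 2 = 10, A[1][1] + B[1][0] = 4 + 4 = 8) = 8 (attained at k = 1)
  C[1][1] = min over k of (A[1][0] + B[0][1] = 8 + -1 = 7, A[1][1] + B[1][1] = 4 + 3 = 7) = 7 (attained at k = 0)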